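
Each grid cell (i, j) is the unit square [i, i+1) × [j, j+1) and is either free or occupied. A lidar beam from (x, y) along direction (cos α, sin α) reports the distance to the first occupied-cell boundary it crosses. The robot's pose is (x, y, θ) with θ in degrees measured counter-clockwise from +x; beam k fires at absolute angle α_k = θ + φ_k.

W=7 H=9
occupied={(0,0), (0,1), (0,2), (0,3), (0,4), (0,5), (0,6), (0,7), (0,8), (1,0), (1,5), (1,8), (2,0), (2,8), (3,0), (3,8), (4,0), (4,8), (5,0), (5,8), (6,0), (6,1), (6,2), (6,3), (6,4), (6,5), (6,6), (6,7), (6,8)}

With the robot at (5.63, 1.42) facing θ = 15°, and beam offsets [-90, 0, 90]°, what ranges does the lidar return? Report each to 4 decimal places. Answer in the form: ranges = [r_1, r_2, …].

ranges = [0.4348, 0.3831, 6.8121]

beam 1: φ=-90°, α=285°
  dir = (cos 285°, sin 285°) = (0.2588, -0.9659); from cell (5,1)
  next x-line at t=1.4296, next y-line at t=0.4348; Δt_x=3.8637, Δt_y=1.0353
    y: enter (5,0) at t=0.4348 ← occupied
  → r_1 = 0.4348
beam 2: φ=0°, α=15°
  dir = (cos 15°, sin 15°) = (0.9659, 0.2588); from cell (5,1)
  next x-line at t=0.3831, next y-line at t=2.2409; Δt_x=1.0353, Δt_y=3.8637
    x: enter (6,1) at t=0.3831 ← occupied
  → r_2 = 0.3831
beam 3: φ=90°, α=105°
  dir = (cos 105°, sin 105°) = (-0.2588, 0.9659); from cell (5,1)
  next x-line at t=2.4341, next y-line at t=0.6005; Δt_x=3.8637, Δt_y=1.0353
    y: enter (5,2) at t=0.6005
    y: enter (5,3) at t=1.6357
    x: enter (4,3) at t=2.4341
    y: enter (4,4) at t=2.6710
    y: enter (4,5) at t=3.7063
    y: enter (4,6) at t=4.7416
    y: enter (4,7) at t=5.7768
    x: enter (3,7) at t=6.2978
    y: enter (3,8) at t=6.8121 ← occupied
  → r_3 = 6.8121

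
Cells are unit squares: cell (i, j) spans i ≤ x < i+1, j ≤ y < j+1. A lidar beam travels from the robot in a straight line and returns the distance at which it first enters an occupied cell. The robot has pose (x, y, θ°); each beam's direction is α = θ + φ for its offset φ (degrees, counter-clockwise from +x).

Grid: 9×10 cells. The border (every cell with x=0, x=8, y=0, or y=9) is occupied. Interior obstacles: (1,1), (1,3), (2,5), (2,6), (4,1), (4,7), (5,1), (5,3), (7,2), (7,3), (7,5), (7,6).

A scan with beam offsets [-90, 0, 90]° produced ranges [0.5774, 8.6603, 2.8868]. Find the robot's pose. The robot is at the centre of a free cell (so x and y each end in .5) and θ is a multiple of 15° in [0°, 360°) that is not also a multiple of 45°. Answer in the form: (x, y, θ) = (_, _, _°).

The pose lattice has 44·16 = 704 candidates. Test each by forward raycasting.
  (7.5, 8.5, 210°): beam 2 = 2.8868 ≠ 8.6603 ✗
  (6.5, 4.5, 165°): beam 1 = 1.9319 ≠ 0.5774 ✗
  (2.5, 4.5, 60°): beam 1 = 2.8868 ≠ 0.5774 ✗
  …
  (3.5, 1.5, 60°): r_1=0.5774, r_2=8.6603, r_3=2.8868 — all match ✓
Only this pose fits every beam.

(x, y, θ) = (3.5, 1.5, 60°)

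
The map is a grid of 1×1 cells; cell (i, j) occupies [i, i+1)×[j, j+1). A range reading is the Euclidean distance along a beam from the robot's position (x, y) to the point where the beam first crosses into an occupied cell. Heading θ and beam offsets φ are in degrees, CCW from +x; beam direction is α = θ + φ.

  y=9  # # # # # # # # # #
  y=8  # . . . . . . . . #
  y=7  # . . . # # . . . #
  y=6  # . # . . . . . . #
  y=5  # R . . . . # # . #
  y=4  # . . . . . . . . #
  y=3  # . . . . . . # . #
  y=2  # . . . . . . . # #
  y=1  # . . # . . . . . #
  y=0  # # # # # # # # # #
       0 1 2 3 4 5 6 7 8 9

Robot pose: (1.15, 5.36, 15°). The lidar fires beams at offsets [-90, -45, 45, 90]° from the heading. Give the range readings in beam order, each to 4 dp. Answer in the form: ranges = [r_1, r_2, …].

ranges = [4.5138, 8.7200, 1.7000, 0.5796]

beam 1: φ=-90°, α=285°
  direction (0.2588, -0.9659); cell (1,5); t to first gridline: x 3.2841, y 0.3727 (then +3.8637 / +1.0353)
    (1,4) via y @ 0.3727
    (1,3) via y @ 1.4080
    (1,2) via y @ 2.4433
    (2,2) via x @ 3.2841
    (2,1) via y @ 3.4785
    (2,0) via y @ 4.5138  # hit
  → r_1 = 4.5138
beam 2: φ=-45°, α=330°
  direction (0.8660, -0.5000); cell (1,5); t to first gridline: x 0.9815, y 0.7200 (then +1.1547 / +2.0000)
    (1,4) via y @ 0.7200
    (2,4) via x @ 0.9815
    (3,4) via x @ 2.1362
    (3,3) via y @ 2.7200
    (4,3) via x @ 3.2909
    (5,3) via x @ 4.4456
    (5,2) via y @ 4.7200
    (6,2) via x @ 5.6003
    (6,1) via y @ 6.7200
    (7,1) via x @ 6.7550
    (8,1) via x @ 7.9097
    (8,0) via y @ 8.7200  # hit
  → r_2 = 8.7200
beam 3: φ=45°, α=60°
  direction (0.5000, 0.8660); cell (1,5); t to first gridline: x 1.7000, y 0.7390 (then +2.0000 / +1.1547)
    (1,6) via y @ 0.7390
    (2,6) via x @ 1.7000  # hit
  → r_3 = 1.7000
beam 4: φ=90°, α=105°
  direction (-0.2588, 0.9659); cell (1,5); t to first gridline: x 0.5796, y 0.6626 (then +3.8637 / +1.0353)
    (0,5) via x @ 0.5796  # hit
  → r_4 = 0.5796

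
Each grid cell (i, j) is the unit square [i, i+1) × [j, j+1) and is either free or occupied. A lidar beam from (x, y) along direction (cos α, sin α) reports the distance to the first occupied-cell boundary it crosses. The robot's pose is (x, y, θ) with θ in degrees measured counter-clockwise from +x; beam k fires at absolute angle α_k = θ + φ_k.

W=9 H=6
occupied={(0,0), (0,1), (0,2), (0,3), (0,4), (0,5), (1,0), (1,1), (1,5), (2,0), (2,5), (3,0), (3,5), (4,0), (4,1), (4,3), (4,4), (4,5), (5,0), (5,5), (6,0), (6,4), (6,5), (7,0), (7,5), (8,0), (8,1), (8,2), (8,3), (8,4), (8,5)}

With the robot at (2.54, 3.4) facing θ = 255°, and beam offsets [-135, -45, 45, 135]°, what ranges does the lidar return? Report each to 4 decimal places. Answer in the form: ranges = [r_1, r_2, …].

ranges = [1.8475, 1.7782, 2.7713, 1.6859]

beam 1: φ=-135°, α=120°
  direction (-0.5000, 0.8660); cell (2,3); t to first gridline: x 1.0800, y 0.6928 (then +2.0000 / +1.1547)
    (2,4) via y @ 0.6928
    (1,4) via x @ 1.0800
    (1,5) via y @ 1.8475  # hit
  → r_1 = 1.8475
beam 2: φ=-45°, α=210°
  direction (-0.8660, -0.5000); cell (2,3); t to first gridline: x 0.6235, y 0.8000 (then +1.1547 / +2.0000)
    (1,3) via x @ 0.6235
    (1,2) via y @ 0.8000
    (0,2) via x @ 1.7782  # hit
  → r_2 = 1.7782
beam 3: φ=45°, α=300°
  direction (0.5000, -0.8660); cell (2,3); t to first gridline: x 0.9200, y 0.4619 (then +2.0000 / +1.1547)
    (2,2) via y @ 0.4619
    (3,2) via x @ 0.9200
    (3,1) via y @ 1.6166
    (3,0) via y @ 2.7713  # hit
  → r_3 = 2.7713
beam 4: φ=135°, α=30°
  direction (0.8660, 0.5000); cell (2,3); t to first gridline: x 0.5312, y 1.2000 (then +1.1547 / +2.0000)
    (3,3) via x @ 0.5312
    (3,4) via y @ 1.2000
    (4,4) via x @ 1.6859  # hit
  → r_4 = 1.6859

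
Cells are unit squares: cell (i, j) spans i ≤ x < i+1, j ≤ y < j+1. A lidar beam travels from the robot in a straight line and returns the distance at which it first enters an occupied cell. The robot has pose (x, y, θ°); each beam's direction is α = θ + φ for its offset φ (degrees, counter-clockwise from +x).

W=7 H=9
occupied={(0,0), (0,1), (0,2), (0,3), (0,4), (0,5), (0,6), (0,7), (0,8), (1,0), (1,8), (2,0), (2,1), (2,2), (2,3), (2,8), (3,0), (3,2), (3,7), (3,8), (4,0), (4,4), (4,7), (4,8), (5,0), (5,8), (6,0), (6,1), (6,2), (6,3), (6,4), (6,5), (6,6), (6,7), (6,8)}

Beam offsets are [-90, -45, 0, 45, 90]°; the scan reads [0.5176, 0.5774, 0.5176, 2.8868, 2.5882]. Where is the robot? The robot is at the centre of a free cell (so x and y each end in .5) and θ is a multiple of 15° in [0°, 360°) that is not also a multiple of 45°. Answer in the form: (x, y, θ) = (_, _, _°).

(x, y, θ) = (3.5, 3.5, 285°)

The pose lattice has 28·16 = 448 candidates. Test each by forward raycasting.
  (5.5, 2.5, 210°): beam 1 = 1.7321 ≠ 0.5176 ✗
  (1.5, 7.5, 255°): beam 3 = 1.9319 ≠ 0.5176 ✗
  (5.5, 5.5, 150°): beam 1 = 1.0000 ≠ 0.5176 ✗
  (5.5, 6.5, 345°): beam 1 = 1.9319 ≠ 0.5176 ✗
  (1.5, 2.5, 150°): beam 1 = 1.0000 ≠ 0.5176 ✗
  …
  (3.5, 3.5, 285°): r_1=0.5176, r_2=0.5774, r_3=0.5176, r_4=2.8868, r_5=2.5882 — all match ✓
Unique over the lattice → pose = (3.5, 3.5, 285°).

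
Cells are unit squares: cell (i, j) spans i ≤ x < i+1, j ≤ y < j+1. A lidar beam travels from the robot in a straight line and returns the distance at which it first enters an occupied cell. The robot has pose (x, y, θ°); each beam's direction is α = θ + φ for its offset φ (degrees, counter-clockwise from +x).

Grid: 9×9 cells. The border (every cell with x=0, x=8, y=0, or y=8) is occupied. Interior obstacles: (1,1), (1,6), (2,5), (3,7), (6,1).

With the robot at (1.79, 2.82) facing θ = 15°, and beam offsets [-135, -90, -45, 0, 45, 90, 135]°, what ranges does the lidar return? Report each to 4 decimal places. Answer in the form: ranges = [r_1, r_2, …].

beam 1: φ=-135°, α=240°
  cosα=-0.5000 sinα=-0.8660 | (1,2) | tMaxX 1.5800 tMaxY 0.9469 | tΔX 2.0000 tΔY 1.1547
    t=0.9469 [y] (1,1) — stop
  → r_1 = 0.9469
beam 2: φ=-90°, α=285°
  cosα=0.2588 sinα=-0.9659 | (1,2) | tMaxX 0.8114 tMaxY 0.8489 | tΔX 3.8637 tΔY 1.0353
    t=0.8114 [x] (2,2)
    t=0.8489 [y] (2,1)
    t=1.8842 [y] (2,0) — stop
  → r_2 = 1.8842
beam 3: φ=-45°, α=330°
  cosα=0.8660 sinα=-0.5000 | (1,2) | tMaxX 0.2425 tMaxY 1.6400 | tΔX 1.1547 tΔY 2.0000
    t=0.2425 [x] (2,2)
    t=1.3972 [x] (3,2)
    t=1.6400 [y] (3,1)
    t=2.5519 [x] (4,1)
    t=3.6400 [y] (4,0) — stop
  → r_3 = 3.6400
beam 4: φ=0°, α=15°
  cosα=0.9659 sinα=0.2588 | (1,2) | tMaxX 0.2174 tMaxY 0.6955 | tΔX 1.0353 tΔY 3.8637
    t=0.2174 [x] (2,2)
    t=0.6955 [y] (2,3)
    t=1.2527 [x] (3,3)
    t=2.2880 [x] (4,3)
    t=3.3232 [x] (5,3)
    t=4.3585 [x] (6,3)
    t=4.5592 [y] (6,4)
    t=5.3938 [x] (7,4)
    t=6.4291 [x] (8,4) — stop
  → r_4 = 6.4291
beam 5: φ=45°, α=60°
  cosα=0.5000 sinα=0.8660 | (1,2) | tMaxX 0.4200 tMaxY 0.2078 | tΔX 2.0000 tΔY 1.1547
    t=0.2078 [y] (1,3)
    t=0.4200 [x] (2,3)
    t=1.3625 [y] (2,4)
    t=2.4200 [x] (3,4)
    t=2.5172 [y] (3,5)
    t=3.6719 [y] (3,6)
    t=4.4200 [x] (4,6)
    t=4.8266 [y] (4,7)
    t=5.9813 [y] (4,8) — stop
  → r_5 = 5.9813
beam 6: φ=90°, α=105°
  cosα=-0.2588 sinα=0.9659 | (1,2) | tMaxX 3.0523 tMaxY 0.1863 | tΔX 3.8637 tΔY 1.0353
    t=0.1863 [y] (1,3)
    t=1.2216 [y] (1,4)
    t=2.2569 [y] (1,5)
    t=3.0523 [x] (0,5) — stop
  → r_6 = 3.0523
beam 7: φ=135°, α=150°
  cosα=-0.8660 sinα=0.5000 | (1,2) | tMaxX 0.9122 tMaxY 0.3600 | tΔX 1.1547 tΔY 2.0000
    t=0.3600 [y] (1,3)
    t=0.9122 [x] (0,3) — stop
  → r_7 = 0.9122

ranges = [0.9469, 1.8842, 3.6400, 6.4291, 5.9813, 3.0523, 0.9122]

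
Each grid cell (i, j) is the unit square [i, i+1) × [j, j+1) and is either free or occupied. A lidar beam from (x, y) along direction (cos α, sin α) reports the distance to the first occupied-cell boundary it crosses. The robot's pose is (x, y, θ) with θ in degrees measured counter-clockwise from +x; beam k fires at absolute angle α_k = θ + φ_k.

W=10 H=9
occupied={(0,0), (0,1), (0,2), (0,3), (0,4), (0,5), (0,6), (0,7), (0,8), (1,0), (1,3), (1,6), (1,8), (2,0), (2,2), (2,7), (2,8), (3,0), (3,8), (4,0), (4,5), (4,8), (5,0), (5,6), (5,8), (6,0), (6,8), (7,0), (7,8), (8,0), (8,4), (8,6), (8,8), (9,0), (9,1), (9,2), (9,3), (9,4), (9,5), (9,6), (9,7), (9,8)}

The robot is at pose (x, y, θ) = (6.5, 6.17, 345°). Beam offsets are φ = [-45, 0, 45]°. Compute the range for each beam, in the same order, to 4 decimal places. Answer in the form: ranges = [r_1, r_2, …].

beam 1: φ=-45°, α=300°
  d=(0.5000,-0.8660)  start (6,6)  tX=1.0000 tY=0.1963  stride 1/|dx|=2.0000 1/|dy|=1.1547
    cross y-line → (6,5), t=0.1963
    cross x-line → (7,5), t=1.0000
    cross y-line → (7,4), t=1.3510
    cross y-line → (7,3), t=2.5057
    cross x-line → (8,3), t=3.0000
    cross y-line → (8,2), t=3.6604
    cross y-line → (8,1), t=4.8151
    cross x-line → (9,1), t=5.0000 (wall)
  → r_1 = 5.0000
beam 2: φ=0°, α=345°
  d=(0.9659,-0.2588)  start (6,6)  tX=0.5176 tY=0.6568  stride 1/|dx|=1.0353 1/|dy|=3.8637
    cross x-line → (7,6), t=0.5176
    cross y-line → (7,5), t=0.6568
    cross x-line → (8,5), t=1.5529
    cross x-line → (9,5), t=2.5882 (wall)
  → r_2 = 2.5882
beam 3: φ=45°, α=30°
  d=(0.8660,0.5000)  start (6,6)  tX=0.5774 tY=1.6600  stride 1/|dx|=1.1547 1/|dy|=2.0000
    cross x-line → (7,6), t=0.5774
    cross y-line → (7,7), t=1.6600
    cross x-line → (8,7), t=1.7321
    cross x-line → (9,7), t=2.8868 (wall)
  → r_3 = 2.8868

ranges = [5.0000, 2.5882, 2.8868]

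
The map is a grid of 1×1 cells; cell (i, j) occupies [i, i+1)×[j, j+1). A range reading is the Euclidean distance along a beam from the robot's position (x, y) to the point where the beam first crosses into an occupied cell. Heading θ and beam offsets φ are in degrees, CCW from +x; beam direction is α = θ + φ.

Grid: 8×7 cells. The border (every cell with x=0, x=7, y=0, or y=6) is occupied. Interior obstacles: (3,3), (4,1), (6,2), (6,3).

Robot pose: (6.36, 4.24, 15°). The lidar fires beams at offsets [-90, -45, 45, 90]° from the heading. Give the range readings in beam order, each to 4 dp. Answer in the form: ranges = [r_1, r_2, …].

ranges = [0.2485, 0.4800, 1.2800, 1.8221]

beam 1: φ=-90°, α=285°
  cosα=0.2588 sinα=-0.9659 | (6,4) | tMaxX 2.4728 tMaxY 0.2485 | tΔX 3.8637 tΔY 1.0353
    t=0.2485 [y] (6,3) — stop
  → r_1 = 0.2485
beam 2: φ=-45°, α=330°
  cosα=0.8660 sinα=-0.5000 | (6,4) | tMaxX 0.7390 tMaxY 0.4800 | tΔX 1.1547 tΔY 2.0000
    t=0.4800 [y] (6,3) — stop
  → r_2 = 0.4800
beam 3: φ=45°, α=60°
  cosα=0.5000 sinα=0.8660 | (6,4) | tMaxX 1.2800 tMaxY 0.8776 | tΔX 2.0000 tΔY 1.1547
    t=0.8776 [y] (6,5)
    t=1.2800 [x] (7,5) — stop
  → r_3 = 1.2800
beam 4: φ=90°, α=105°
  cosα=-0.2588 sinα=0.9659 | (6,4) | tMaxX 1.3909 tMaxY 0.7868 | tΔX 3.8637 tΔY 1.0353
    t=0.7868 [y] (6,5)
    t=1.3909 [x] (5,5)
    t=1.8221 [y] (5,6) — stop
  → r_4 = 1.8221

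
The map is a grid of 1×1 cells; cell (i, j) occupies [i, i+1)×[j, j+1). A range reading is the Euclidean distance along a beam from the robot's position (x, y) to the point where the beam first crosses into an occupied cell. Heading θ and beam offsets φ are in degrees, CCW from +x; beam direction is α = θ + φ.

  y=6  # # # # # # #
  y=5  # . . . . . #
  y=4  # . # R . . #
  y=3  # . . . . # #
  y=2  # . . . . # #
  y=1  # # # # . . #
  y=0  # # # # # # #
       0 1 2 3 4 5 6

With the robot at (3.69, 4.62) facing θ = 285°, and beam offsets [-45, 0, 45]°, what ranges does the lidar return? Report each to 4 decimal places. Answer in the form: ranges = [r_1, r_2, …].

beam 1: φ=-45°, α=240°
  dir = (cos 240°, sin 240°) = (-0.5000, -0.8660); from cell (3,4)
  next x-line at t=1.3800, next y-line at t=0.7159; Δt_x=2.0000, Δt_y=1.1547
    y: enter (3,3) at t=0.7159
    x: enter (2,3) at t=1.3800
    y: enter (2,2) at t=1.8706
    y: enter (2,1) at t=3.0253 ← occupied
  → r_1 = 3.0253
beam 2: φ=0°, α=285°
  dir = (cos 285°, sin 285°) = (0.2588, -0.9659); from cell (3,4)
  next x-line at t=1.1977, next y-line at t=0.6419; Δt_x=3.8637, Δt_y=1.0353
    y: enter (3,3) at t=0.6419
    x: enter (4,3) at t=1.1977
    y: enter (4,2) at t=1.6771
    y: enter (4,1) at t=2.7124
    y: enter (4,0) at t=3.7477 ← occupied
  → r_2 = 3.7477
beam 3: φ=45°, α=330°
  dir = (cos 330°, sin 330°) = (0.8660, -0.5000); from cell (3,4)
  next x-line at t=0.3580, next y-line at t=1.2400; Δt_x=1.1547, Δt_y=2.0000
    x: enter (4,4) at t=0.3580
    y: enter (4,3) at t=1.2400
    x: enter (5,3) at t=1.5127 ← occupied
  → r_3 = 1.5127

ranges = [3.0253, 3.7477, 1.5127]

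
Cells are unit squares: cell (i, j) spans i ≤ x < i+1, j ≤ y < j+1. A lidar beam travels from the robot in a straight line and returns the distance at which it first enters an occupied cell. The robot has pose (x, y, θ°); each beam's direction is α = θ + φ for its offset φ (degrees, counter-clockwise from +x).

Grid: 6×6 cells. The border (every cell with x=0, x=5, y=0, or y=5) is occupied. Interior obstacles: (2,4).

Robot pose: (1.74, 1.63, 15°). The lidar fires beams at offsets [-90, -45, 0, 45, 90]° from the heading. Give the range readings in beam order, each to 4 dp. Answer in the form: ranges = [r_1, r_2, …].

ranges = [0.6522, 1.2600, 3.3750, 3.8913, 2.8591]

beam 1: φ=-90°, α=285°
  dir = (cos 285°, sin 285°) = (0.2588, -0.9659); from cell (1,1)
  next x-line at t=1.0046, next y-line at t=0.6522; Δt_x=3.8637, Δt_y=1.0353
    y: enter (1,0) at t=0.6522 ← occupied
  → r_1 = 0.6522
beam 2: φ=-45°, α=330°
  dir = (cos 330°, sin 330°) = (0.8660, -0.5000); from cell (1,1)
  next x-line at t=0.3002, next y-line at t=1.2600; Δt_x=1.1547, Δt_y=2.0000
    x: enter (2,1) at t=0.3002
    y: enter (2,0) at t=1.2600 ← occupied
  → r_2 = 1.2600
beam 3: φ=0°, α=15°
  dir = (cos 15°, sin 15°) = (0.9659, 0.2588); from cell (1,1)
  next x-line at t=0.2692, next y-line at t=1.4296; Δt_x=1.0353, Δt_y=3.8637
    x: enter (2,1) at t=0.2692
    x: enter (3,1) at t=1.3044
    y: enter (3,2) at t=1.4296
    x: enter (4,2) at t=2.3397
    x: enter (5,2) at t=3.3750 ← occupied
  → r_3 = 3.3750
beam 4: φ=45°, α=60°
  dir = (cos 60°, sin 60°) = (0.5000, 0.8660); from cell (1,1)
  next x-line at t=0.5200, next y-line at t=0.4272; Δt_x=2.0000, Δt_y=1.1547
    y: enter (1,2) at t=0.4272
    x: enter (2,2) at t=0.5200
    y: enter (2,3) at t=1.5819
    x: enter (3,3) at t=2.5200
    y: enter (3,4) at t=2.7366
    y: enter (3,5) at t=3.8913 ← occupied
  → r_4 = 3.8913
beam 5: φ=90°, α=105°
  dir = (cos 105°, sin 105°) = (-0.2588, 0.9659); from cell (1,1)
  next x-line at t=2.8591, next y-line at t=0.3831; Δt_x=3.8637, Δt_y=1.0353
    y: enter (1,2) at t=0.3831
    y: enter (1,3) at t=1.4183
    y: enter (1,4) at t=2.4536
    x: enter (0,4) at t=2.8591 ← occupied
  → r_5 = 2.8591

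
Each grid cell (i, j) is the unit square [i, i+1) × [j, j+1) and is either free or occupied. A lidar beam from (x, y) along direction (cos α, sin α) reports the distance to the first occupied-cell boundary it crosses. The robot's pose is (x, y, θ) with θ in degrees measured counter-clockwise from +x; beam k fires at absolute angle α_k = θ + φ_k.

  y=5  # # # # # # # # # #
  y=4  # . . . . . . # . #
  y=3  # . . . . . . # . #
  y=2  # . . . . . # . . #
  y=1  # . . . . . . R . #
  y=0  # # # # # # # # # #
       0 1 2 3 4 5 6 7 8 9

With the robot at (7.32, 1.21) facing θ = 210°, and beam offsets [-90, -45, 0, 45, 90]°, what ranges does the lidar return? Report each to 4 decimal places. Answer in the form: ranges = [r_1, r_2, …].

ranges = [0.9122, 6.5429, 0.4200, 0.2174, 0.2425]

beam 1: φ=-90°, α=120°
  cosα=-0.5000 sinα=0.8660 | (7,1) | tMaxX 0.6400 tMaxY 0.9122 | tΔX 2.0000 tΔY 1.1547
    t=0.6400 [x] (6,1)
    t=0.9122 [y] (6,2) — stop
  → r_1 = 0.9122
beam 2: φ=-45°, α=165°
  cosα=-0.9659 sinα=0.2588 | (7,1) | tMaxX 0.3313 tMaxY 3.0523 | tΔX 1.0353 tΔY 3.8637
    t=0.3313 [x] (6,1)
    t=1.3666 [x] (5,1)
    t=2.4018 [x] (4,1)
    t=3.0523 [y] (4,2)
    t=3.4371 [x] (3,2)
    t=4.4724 [x] (2,2)
    t=5.5077 [x] (1,2)
    t=6.5429 [x] (0,2) — stop
  → r_2 = 6.5429
beam 3: φ=0°, α=210°
  cosα=-0.8660 sinα=-0.5000 | (7,1) | tMaxX 0.3695 tMaxY 0.4200 | tΔX 1.1547 tΔY 2.0000
    t=0.3695 [x] (6,1)
    t=0.4200 [y] (6,0) — stop
  → r_3 = 0.4200
beam 4: φ=45°, α=255°
  cosα=-0.2588 sinα=-0.9659 | (7,1) | tMaxX 1.2364 tMaxY 0.2174 | tΔX 3.8637 tΔY 1.0353
    t=0.2174 [y] (7,0) — stop
  → r_4 = 0.2174
beam 5: φ=90°, α=300°
  cosα=0.5000 sinα=-0.8660 | (7,1) | tMaxX 1.3600 tMaxY 0.2425 | tΔX 2.0000 tΔY 1.1547
    t=0.2425 [y] (7,0) — stop
  → r_5 = 0.2425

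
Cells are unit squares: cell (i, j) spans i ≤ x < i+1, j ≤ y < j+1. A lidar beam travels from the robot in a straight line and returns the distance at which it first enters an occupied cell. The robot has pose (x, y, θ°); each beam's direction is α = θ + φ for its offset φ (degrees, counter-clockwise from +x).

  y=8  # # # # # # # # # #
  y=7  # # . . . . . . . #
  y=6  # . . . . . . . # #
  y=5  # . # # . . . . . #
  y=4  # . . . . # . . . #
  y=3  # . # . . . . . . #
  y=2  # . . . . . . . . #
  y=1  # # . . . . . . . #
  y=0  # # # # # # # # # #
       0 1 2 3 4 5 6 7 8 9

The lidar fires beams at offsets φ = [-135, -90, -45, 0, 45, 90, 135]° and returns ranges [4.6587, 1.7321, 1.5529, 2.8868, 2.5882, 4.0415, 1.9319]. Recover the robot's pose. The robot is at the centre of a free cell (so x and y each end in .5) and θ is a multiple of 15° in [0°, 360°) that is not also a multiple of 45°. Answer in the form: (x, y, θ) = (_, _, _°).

The pose lattice has 49·16 = 784 candidates. Test each by forward raycasting.
  (5.5, 3.5, 75°): beam 1 = 2.8868 ≠ 4.6587 ✗
  (5.5, 7.5, 150°): beam 1 = 1.9319 ≠ 4.6587 ✗
  (8.5, 1.5, 150°): beam 1 = 0.5176 ≠ 4.6587 ✗
  …
  (6.5, 2.5, 330°): r_1=4.6587, r_2=1.7321, r_3=1.5529, r_4=2.8868, r_5=2.5882, r_6=4.0415, r_7=1.9319 — all match ✓
Only this pose fits every beam.

(x, y, θ) = (6.5, 2.5, 330°)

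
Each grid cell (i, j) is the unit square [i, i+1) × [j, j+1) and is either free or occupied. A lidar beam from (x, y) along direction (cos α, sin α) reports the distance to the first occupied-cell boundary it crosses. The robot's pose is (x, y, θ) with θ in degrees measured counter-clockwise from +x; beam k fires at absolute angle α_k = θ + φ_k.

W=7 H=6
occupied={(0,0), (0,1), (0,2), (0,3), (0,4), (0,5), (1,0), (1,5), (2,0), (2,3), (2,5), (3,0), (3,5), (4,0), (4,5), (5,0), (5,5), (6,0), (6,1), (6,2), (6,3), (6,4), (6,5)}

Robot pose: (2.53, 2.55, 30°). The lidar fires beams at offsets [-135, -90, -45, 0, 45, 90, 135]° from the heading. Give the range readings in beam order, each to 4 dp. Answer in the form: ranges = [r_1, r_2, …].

beam 1: φ=-135°, α=255°
  d=(-0.2588,-0.9659)  start (2,2)  tX=2.0478 tY=0.5694  stride 1/|dx|=3.8637 1/|dy|=1.0353
    cross y-line → (2,1), t=0.5694
    cross y-line → (2,0), t=1.6047 (wall)
  → r_1 = 1.6047
beam 2: φ=-90°, α=300°
  d=(0.5000,-0.8660)  start (2,2)  tX=0.9400 tY=0.6351  stride 1/|dx|=2.0000 1/|dy|=1.1547
    cross y-line → (2,1), t=0.6351
    cross x-line → (3,1), t=0.9400
    cross y-line → (3,0), t=1.7898 (wall)
  → r_2 = 1.7898
beam 3: φ=-45°, α=345°
  d=(0.9659,-0.2588)  start (2,2)  tX=0.4866 tY=2.1250  stride 1/|dx|=1.0353 1/|dy|=3.8637
    cross x-line → (3,2), t=0.4866
    cross x-line → (4,2), t=1.5219
    cross y-line → (4,1), t=2.1250
    cross x-line → (5,1), t=2.5571
    cross x-line → (6,1), t=3.5924 (wall)
  → r_3 = 3.5924
beam 4: φ=0°, α=30°
  d=(0.8660,0.5000)  start (2,2)  tX=0.5427 tY=0.9000  stride 1/|dx|=1.1547 1/|dy|=2.0000
    cross x-line → (3,2), t=0.5427
    cross y-line → (3,3), t=0.9000
    cross x-line → (4,3), t=1.6974
    cross x-line → (5,3), t=2.8521
    cross y-line → (5,4), t=2.9000
    cross x-line → (6,4), t=4.0068 (wall)
  → r_4 = 4.0068
beam 5: φ=45°, α=75°
  d=(0.2588,0.9659)  start (2,2)  tX=1.8159 tY=0.4659  stride 1/|dx|=3.8637 1/|dy|=1.0353
    cross y-line → (2,3), t=0.4659 (wall)
  → r_5 = 0.4659
beam 6: φ=90°, α=120°
  d=(-0.5000,0.8660)  start (2,2)  tX=1.0600 tY=0.5196  stride 1/|dx|=2.0000 1/|dy|=1.1547
    cross y-line → (2,3), t=0.5196 (wall)
  → r_6 = 0.5196
beam 7: φ=135°, α=165°
  d=(-0.9659,0.2588)  start (2,2)  tX=0.5487 tY=1.7387  stride 1/|dx|=1.0353 1/|dy|=3.8637
    cross x-line → (1,2), t=0.5487
    cross x-line → (0,2), t=1.5840 (wall)
  → r_7 = 1.5840

ranges = [1.6047, 1.7898, 3.5924, 4.0068, 0.4659, 0.5196, 1.5840]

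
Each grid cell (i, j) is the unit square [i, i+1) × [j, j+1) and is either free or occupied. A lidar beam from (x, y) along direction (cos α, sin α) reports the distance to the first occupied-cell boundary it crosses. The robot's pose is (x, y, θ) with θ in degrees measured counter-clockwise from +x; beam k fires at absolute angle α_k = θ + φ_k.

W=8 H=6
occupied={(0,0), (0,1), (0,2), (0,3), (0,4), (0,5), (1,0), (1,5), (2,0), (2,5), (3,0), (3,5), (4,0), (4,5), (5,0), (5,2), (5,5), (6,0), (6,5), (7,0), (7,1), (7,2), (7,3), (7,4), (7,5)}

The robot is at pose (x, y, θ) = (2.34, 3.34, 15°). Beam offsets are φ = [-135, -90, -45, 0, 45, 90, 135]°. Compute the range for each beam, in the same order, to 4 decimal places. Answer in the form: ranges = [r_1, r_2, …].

beam 1: φ=-135°, α=240°
  direction (-0.5000, -0.8660); cell (2,3); t to first gridline: x 0.6800, y 0.3926 (then +2.0000 / +1.1547)
    (2,2) via y @ 0.3926
    (1,2) via x @ 0.6800
    (1,1) via y @ 1.5473
    (0,1) via x @ 2.6800  # hit
  → r_1 = 2.6800
beam 2: φ=-90°, α=285°
  direction (0.2588, -0.9659); cell (2,3); t to first gridline: x 2.5500, y 0.3520 (then +3.8637 / +1.0353)
    (2,2) via y @ 0.3520
    (2,1) via y @ 1.3873
    (2,0) via y @ 2.4225  # hit
  → r_2 = 2.4225
beam 3: φ=-45°, α=330°
  direction (0.8660, -0.5000); cell (2,3); t to first gridline: x 0.7621, y 0.6800 (then +1.1547 / +2.0000)
    (2,2) via y @ 0.6800
    (3,2) via x @ 0.7621
    (4,2) via x @ 1.9168
    (4,1) via y @ 2.6800
    (5,1) via x @ 3.0715
    (6,1) via x @ 4.2262
    (6,0) via y @ 4.6800  # hit
  → r_3 = 4.6800
beam 4: φ=0°, α=15°
  direction (0.9659, 0.2588); cell (2,3); t to first gridline: x 0.6833, y 2.5500 (then +1.0353 / +3.8637)
    (3,3) via x @ 0.6833
    (4,3) via x @ 1.7186
    (4,4) via y @ 2.5500
    (5,4) via x @ 2.7538
    (6,4) via x @ 3.7891
    (7,4) via x @ 4.8244  # hit
  → r_4 = 4.8244
beam 5: φ=45°, α=60°
  direction (0.5000, 0.8660); cell (2,3); t to first gridline: x 1.3200, y 0.7621 (then +2.0000 / +1.1547)
    (2,4) via y @ 0.7621
    (3,4) via x @ 1.3200
    (3,5) via y @ 1.9168  # hit
  → r_5 = 1.9168
beam 6: φ=90°, α=105°
  direction (-0.2588, 0.9659); cell (2,3); t to first gridline: x 1.3137, y 0.6833 (then +3.8637 / +1.0353)
    (2,4) via y @ 0.6833
    (1,4) via x @ 1.3137
    (1,5) via y @ 1.7186  # hit
  → r_6 = 1.7186
beam 7: φ=135°, α=150°
  direction (-0.8660, 0.5000); cell (2,3); t to first gridline: x 0.3926, y 1.3200 (then +1.1547 / +2.0000)
    (1,3) via x @ 0.3926
    (1,4) via y @ 1.3200
    (0,4) via x @ 1.5473  # hit
  → r_7 = 1.5473

ranges = [2.6800, 2.4225, 4.6800, 4.8244, 1.9168, 1.7186, 1.5473]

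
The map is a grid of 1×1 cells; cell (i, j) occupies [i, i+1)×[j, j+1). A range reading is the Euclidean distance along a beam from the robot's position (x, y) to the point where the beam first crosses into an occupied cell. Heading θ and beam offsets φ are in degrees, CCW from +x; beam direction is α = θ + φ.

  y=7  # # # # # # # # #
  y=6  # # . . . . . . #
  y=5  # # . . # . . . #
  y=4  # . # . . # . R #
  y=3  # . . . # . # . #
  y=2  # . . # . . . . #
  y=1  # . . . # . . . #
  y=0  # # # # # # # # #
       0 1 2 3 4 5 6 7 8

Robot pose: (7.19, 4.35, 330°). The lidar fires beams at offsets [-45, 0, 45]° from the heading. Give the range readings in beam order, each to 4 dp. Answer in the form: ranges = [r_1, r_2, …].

beam 1: φ=-45°, α=285°
  direction (0.2588, -0.9659); cell (7,4); t to first gridline: x 3.1296, y 0.3623 (then +3.8637 / +1.0353)
    (7,3) via y @ 0.3623
    (7,2) via y @ 1.3976
    (7,1) via y @ 2.4329
    (8,1) via x @ 3.1296  # hit
  → r_1 = 3.1296
beam 2: φ=0°, α=330°
  direction (0.8660, -0.5000); cell (7,4); t to first gridline: x 0.9353, y 0.7000 (then +1.1547 / +2.0000)
    (7,3) via y @ 0.7000
    (8,3) via x @ 0.9353  # hit
  → r_2 = 0.9353
beam 3: φ=45°, α=15°
  direction (0.9659, 0.2588); cell (7,4); t to first gridline: x 0.8386, y 2.5114 (then +1.0353 / +3.8637)
    (8,4) via x @ 0.8386  # hit
  → r_3 = 0.8386

ranges = [3.1296, 0.9353, 0.8386]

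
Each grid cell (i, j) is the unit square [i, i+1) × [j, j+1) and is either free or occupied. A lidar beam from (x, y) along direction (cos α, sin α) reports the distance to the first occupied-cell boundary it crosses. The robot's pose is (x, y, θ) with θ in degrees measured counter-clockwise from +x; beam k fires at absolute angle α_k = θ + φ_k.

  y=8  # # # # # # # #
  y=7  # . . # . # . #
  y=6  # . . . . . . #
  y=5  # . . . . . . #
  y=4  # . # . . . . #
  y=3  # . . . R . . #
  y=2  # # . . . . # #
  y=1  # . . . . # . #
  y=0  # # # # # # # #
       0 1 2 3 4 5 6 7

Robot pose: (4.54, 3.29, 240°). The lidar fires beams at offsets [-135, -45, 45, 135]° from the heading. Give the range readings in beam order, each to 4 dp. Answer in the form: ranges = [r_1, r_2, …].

ranges = [3.8409, 2.6296, 1.7773, 2.5468]

beam 1: φ=-135°, α=105°
  dir = (cos 105°, sin 105°) = (-0.2588, 0.9659); from cell (4,3)
  next x-line at t=2.0864, next y-line at t=0.7350; Δt_x=3.8637, Δt_y=1.0353
    y: enter (4,4) at t=0.7350
    y: enter (4,5) at t=1.7703
    x: enter (3,5) at t=2.0864
    y: enter (3,6) at t=2.8056
    y: enter (3,7) at t=3.8409 ← occupied
  → r_1 = 3.8409
beam 2: φ=-45°, α=195°
  dir = (cos 195°, sin 195°) = (-0.9659, -0.2588); from cell (4,3)
  next x-line at t=0.5590, next y-line at t=1.1205; Δt_x=1.0353, Δt_y=3.8637
    x: enter (3,3) at t=0.5590
    y: enter (3,2) at t=1.1205
    x: enter (2,2) at t=1.5943
    x: enter (1,2) at t=2.6296 ← occupied
  → r_2 = 2.6296
beam 3: φ=45°, α=285°
  dir = (cos 285°, sin 285°) = (0.2588, -0.9659); from cell (4,3)
  next x-line at t=1.7773, next y-line at t=0.3002; Δt_x=3.8637, Δt_y=1.0353
    y: enter (4,2) at t=0.3002
    y: enter (4,1) at t=1.3355
    x: enter (5,1) at t=1.7773 ← occupied
  → r_3 = 1.7773
beam 4: φ=135°, α=15°
  dir = (cos 15°, sin 15°) = (0.9659, 0.2588); from cell (4,3)
  next x-line at t=0.4762, next y-line at t=2.7432; Δt_x=1.0353, Δt_y=3.8637
    x: enter (5,3) at t=0.4762
    x: enter (6,3) at t=1.5115
    x: enter (7,3) at t=2.5468 ← occupied
  → r_4 = 2.5468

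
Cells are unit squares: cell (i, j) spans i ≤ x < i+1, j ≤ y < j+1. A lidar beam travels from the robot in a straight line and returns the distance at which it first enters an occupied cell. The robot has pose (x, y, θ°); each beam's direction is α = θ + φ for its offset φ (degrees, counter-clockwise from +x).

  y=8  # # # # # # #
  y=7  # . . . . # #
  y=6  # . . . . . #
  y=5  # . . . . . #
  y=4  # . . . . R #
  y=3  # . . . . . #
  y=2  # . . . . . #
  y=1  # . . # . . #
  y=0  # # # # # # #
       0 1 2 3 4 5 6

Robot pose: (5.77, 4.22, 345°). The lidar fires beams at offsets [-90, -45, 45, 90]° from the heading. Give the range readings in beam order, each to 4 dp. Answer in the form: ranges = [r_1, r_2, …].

beam 1: φ=-90°, α=255°
  dir = (cos 255°, sin 255°) = (-0.2588, -0.9659); from cell (5,4)
  next x-line at t=2.9751, next y-line at t=0.2278; Δt_x=3.8637, Δt_y=1.0353
    y: enter (5,3) at t=0.2278
    y: enter (5,2) at t=1.2630
    y: enter (5,1) at t=2.2983
    x: enter (4,1) at t=2.9751
    y: enter (4,0) at t=3.3336 ← occupied
  → r_1 = 3.3336
beam 2: φ=-45°, α=300°
  dir = (cos 300°, sin 300°) = (0.5000, -0.8660); from cell (5,4)
  next x-line at t=0.4600, next y-line at t=0.2540; Δt_x=2.0000, Δt_y=1.1547
    y: enter (5,3) at t=0.2540
    x: enter (6,3) at t=0.4600 ← occupied
  → r_2 = 0.4600
beam 3: φ=45°, α=30°
  dir = (cos 30°, sin 30°) = (0.8660, 0.5000); from cell (5,4)
  next x-line at t=0.2656, next y-line at t=1.5600; Δt_x=1.1547, Δt_y=2.0000
    x: enter (6,4) at t=0.2656 ← occupied
  → r_3 = 0.2656
beam 4: φ=90°, α=75°
  dir = (cos 75°, sin 75°) = (0.2588, 0.9659); from cell (5,4)
  next x-line at t=0.8887, next y-line at t=0.8075; Δt_x=3.8637, Δt_y=1.0353
    y: enter (5,5) at t=0.8075
    x: enter (6,5) at t=0.8887 ← occupied
  → r_4 = 0.8887

ranges = [3.3336, 0.4600, 0.2656, 0.8887]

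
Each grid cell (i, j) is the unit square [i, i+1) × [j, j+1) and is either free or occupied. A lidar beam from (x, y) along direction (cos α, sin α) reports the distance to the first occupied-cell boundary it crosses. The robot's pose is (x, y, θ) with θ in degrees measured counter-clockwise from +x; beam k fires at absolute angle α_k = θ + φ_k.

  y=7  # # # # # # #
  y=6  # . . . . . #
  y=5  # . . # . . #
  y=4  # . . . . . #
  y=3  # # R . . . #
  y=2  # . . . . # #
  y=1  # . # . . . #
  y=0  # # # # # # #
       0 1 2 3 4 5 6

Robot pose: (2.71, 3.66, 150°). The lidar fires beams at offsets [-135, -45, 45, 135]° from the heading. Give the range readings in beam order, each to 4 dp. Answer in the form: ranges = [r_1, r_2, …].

beam 1: φ=-135°, α=15°
  dir = (cos 15°, sin 15°) = (0.9659, 0.2588); from cell (2,3)
  next x-line at t=0.3002, next y-line at t=1.3137; Δt_x=1.0353, Δt_y=3.8637
    x: enter (3,3) at t=0.3002
    y: enter (3,4) at t=1.3137
    x: enter (4,4) at t=1.3355
    x: enter (5,4) at t=2.3708
    x: enter (6,4) at t=3.4061 ← occupied
  → r_1 = 3.4061
beam 2: φ=-45°, α=105°
  dir = (cos 105°, sin 105°) = (-0.2588, 0.9659); from cell (2,3)
  next x-line at t=2.7432, next y-line at t=0.3520; Δt_x=3.8637, Δt_y=1.0353
    y: enter (2,4) at t=0.3520
    y: enter (2,5) at t=1.3873
    y: enter (2,6) at t=2.4225
    x: enter (1,6) at t=2.7432
    y: enter (1,7) at t=3.4578 ← occupied
  → r_2 = 3.4578
beam 3: φ=45°, α=195°
  dir = (cos 195°, sin 195°) = (-0.9659, -0.2588); from cell (2,3)
  next x-line at t=0.7350, next y-line at t=2.5500; Δt_x=1.0353, Δt_y=3.8637
    x: enter (1,3) at t=0.7350 ← occupied
  → r_3 = 0.7350
beam 4: φ=135°, α=285°
  dir = (cos 285°, sin 285°) = (0.2588, -0.9659); from cell (2,3)
  next x-line at t=1.1205, next y-line at t=0.6833; Δt_x=3.8637, Δt_y=1.0353
    y: enter (2,2) at t=0.6833
    x: enter (3,2) at t=1.1205
    y: enter (3,1) at t=1.7186
    y: enter (3,0) at t=2.7538 ← occupied
  → r_4 = 2.7538

ranges = [3.4061, 3.4578, 0.7350, 2.7538]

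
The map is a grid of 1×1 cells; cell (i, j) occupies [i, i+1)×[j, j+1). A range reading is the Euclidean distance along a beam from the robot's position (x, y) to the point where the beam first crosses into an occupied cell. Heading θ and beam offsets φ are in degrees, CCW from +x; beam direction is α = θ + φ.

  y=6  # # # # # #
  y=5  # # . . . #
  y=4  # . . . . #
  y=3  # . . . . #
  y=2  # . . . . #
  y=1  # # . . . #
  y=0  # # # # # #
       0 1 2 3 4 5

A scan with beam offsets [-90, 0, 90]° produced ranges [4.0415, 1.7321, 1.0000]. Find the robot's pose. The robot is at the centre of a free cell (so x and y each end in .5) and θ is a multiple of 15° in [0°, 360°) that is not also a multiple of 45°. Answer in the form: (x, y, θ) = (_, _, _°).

Enumerate (i+0.5, j+0.5, θ) over the 18 free cells and 16 admissible headings. For each, cast all 3 beams and compare to the given ranges.
  (2.5, 5.5, 210°): beam 1 = 0.5774 ≠ 4.0415 ✗
  (4.5, 4.5, 165°): beam 1 = 1.5529 ≠ 4.0415 ✗
  (3.5, 1.5, 75°): beam 1 = 1.5529 ≠ 4.0415 ✗
  (2.5, 5.5, 30°): beam 1 = 5.0000 ≠ 4.0415 ✗
  …
  (2.5, 2.5, 150°): r_1=4.0415, r_2=1.7321, r_3=1.0000 — all match ✓
Only this pose fits every beam.

(x, y, θ) = (2.5, 2.5, 150°)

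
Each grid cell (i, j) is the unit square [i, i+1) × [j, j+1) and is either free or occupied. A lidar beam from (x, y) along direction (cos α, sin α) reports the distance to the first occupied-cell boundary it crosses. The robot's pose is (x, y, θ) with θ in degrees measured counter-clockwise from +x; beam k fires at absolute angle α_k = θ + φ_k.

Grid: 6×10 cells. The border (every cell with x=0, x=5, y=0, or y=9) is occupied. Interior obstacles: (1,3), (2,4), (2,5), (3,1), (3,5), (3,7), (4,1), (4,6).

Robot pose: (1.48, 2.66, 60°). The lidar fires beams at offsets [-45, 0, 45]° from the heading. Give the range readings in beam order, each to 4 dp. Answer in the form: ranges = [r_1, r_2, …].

ranges = [3.6442, 0.3926, 0.3520]

beam 1: φ=-45°, α=15°
  direction (0.9659, 0.2588); cell (1,2); t to first gridline: x 0.5383, y 1.3137 (then +1.0353 / +3.8637)
    (2,2) via x @ 0.5383
    (2,3) via y @ 1.3137
    (3,3) via x @ 1.5736
    (4,3) via x @ 2.6089
    (5,3) via x @ 3.6442  # hit
  → r_1 = 3.6442
beam 2: φ=0°, α=60°
  direction (0.5000, 0.8660); cell (1,2); t to first gridline: x 1.0400, y 0.3926 (then +2.0000 / +1.1547)
    (1,3) via y @ 0.3926  # hit
  → r_2 = 0.3926
beam 3: φ=45°, α=105°
  direction (-0.2588, 0.9659); cell (1,2); t to first gridline: x 1.8546, y 0.3520 (then +3.8637 / +1.0353)
    (1,3) via y @ 0.3520  # hit
  → r_3 = 0.3520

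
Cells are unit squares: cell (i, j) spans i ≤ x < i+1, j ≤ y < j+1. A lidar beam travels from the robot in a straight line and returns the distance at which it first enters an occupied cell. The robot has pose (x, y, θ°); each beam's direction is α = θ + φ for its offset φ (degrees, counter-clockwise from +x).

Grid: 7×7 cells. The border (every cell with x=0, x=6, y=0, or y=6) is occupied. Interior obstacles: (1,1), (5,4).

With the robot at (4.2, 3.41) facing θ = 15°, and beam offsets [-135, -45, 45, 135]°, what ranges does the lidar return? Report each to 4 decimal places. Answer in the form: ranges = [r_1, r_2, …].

ranges = [2.7828, 2.0785, 1.6000, 3.6950]

beam 1: φ=-135°, α=240°
  cosα=-0.5000 sinα=-0.8660 | (4,3) | tMaxX 0.4000 tMaxY 0.4734 | tΔX 2.0000 tΔY 1.1547
    t=0.4000 [x] (3,3)
    t=0.4734 [y] (3,2)
    t=1.6281 [y] (3,1)
    t=2.4000 [x] (2,1)
    t=2.7828 [y] (2,0) — stop
  → r_1 = 2.7828
beam 2: φ=-45°, α=330°
  cosα=0.8660 sinα=-0.5000 | (4,3) | tMaxX 0.9238 tMaxY 0.8200 | tΔX 1.1547 tΔY 2.0000
    t=0.8200 [y] (4,2)
    t=0.9238 [x] (5,2)
    t=2.0785 [x] (6,2) — stop
  → r_2 = 2.0785
beam 3: φ=45°, α=60°
  cosα=0.5000 sinα=0.8660 | (4,3) | tMaxX 1.6000 tMaxY 0.6813 | tΔX 2.0000 tΔY 1.1547
    t=0.6813 [y] (4,4)
    t=1.6000 [x] (5,4) — stop
  → r_3 = 1.6000
beam 4: φ=135°, α=150°
  cosα=-0.8660 sinα=0.5000 | (4,3) | tMaxX 0.2309 tMaxY 1.1800 | tΔX 1.1547 tΔY 2.0000
    t=0.2309 [x] (3,3)
    t=1.1800 [y] (3,4)
    t=1.3856 [x] (2,4)
    t=2.5403 [x] (1,4)
    t=3.1800 [y] (1,5)
    t=3.6950 [x] (0,5) — stop
  → r_4 = 3.6950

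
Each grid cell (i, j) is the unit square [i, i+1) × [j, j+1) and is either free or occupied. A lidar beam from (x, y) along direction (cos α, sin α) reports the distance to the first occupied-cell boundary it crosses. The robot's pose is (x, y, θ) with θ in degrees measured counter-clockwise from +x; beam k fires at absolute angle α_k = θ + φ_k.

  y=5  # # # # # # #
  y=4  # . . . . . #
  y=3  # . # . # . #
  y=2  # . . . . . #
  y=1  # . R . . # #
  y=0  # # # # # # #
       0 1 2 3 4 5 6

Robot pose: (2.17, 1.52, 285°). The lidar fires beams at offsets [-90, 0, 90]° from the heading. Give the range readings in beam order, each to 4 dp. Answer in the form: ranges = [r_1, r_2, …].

beam 1: φ=-90°, α=195°
  d=(-0.9659,-0.2588)  start (2,1)  tX=0.1760 tY=2.0091  stride 1/|dx|=1.0353 1/|dy|=3.8637
    cross x-line → (1,1), t=0.1760
    cross x-line → (0,1), t=1.2113 (wall)
  → r_1 = 1.2113
beam 2: φ=0°, α=285°
  d=(0.2588,-0.9659)  start (2,1)  tX=3.2069 tY=0.5383  stride 1/|dx|=3.8637 1/|dy|=1.0353
    cross y-line → (2,0), t=0.5383 (wall)
  → r_2 = 0.5383
beam 3: φ=90°, α=15°
  d=(0.9659,0.2588)  start (2,1)  tX=0.8593 tY=1.8546  stride 1/|dx|=1.0353 1/|dy|=3.8637
    cross x-line → (3,1), t=0.8593
    cross y-line → (3,2), t=1.8546
    cross x-line → (4,2), t=1.8946
    cross x-line → (5,2), t=2.9298
    cross x-line → (6,2), t=3.9651 (wall)
  → r_3 = 3.9651

ranges = [1.2113, 0.5383, 3.9651]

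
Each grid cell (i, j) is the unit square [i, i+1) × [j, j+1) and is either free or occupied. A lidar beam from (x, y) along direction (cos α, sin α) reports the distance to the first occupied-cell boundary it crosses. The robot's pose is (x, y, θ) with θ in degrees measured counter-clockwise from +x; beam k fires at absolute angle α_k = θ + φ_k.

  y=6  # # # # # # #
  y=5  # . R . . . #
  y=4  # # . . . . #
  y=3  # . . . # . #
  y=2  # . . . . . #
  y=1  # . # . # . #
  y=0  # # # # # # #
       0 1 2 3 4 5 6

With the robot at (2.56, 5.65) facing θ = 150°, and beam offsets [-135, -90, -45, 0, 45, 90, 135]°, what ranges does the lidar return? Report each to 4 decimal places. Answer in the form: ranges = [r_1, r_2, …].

beam 1: φ=-135°, α=15°
  dir = (cos 15°, sin 15°) = (0.9659, 0.2588); from cell (2,5)
  next x-line at t=0.4555, next y-line at t=1.3523; Δt_x=1.0353, Δt_y=3.8637
    x: enter (3,5) at t=0.4555
    y: enter (3,6) at t=1.3523 ← occupied
  → r_1 = 1.3523
beam 2: φ=-90°, α=60°
  dir = (cos 60°, sin 60°) = (0.5000, 0.8660); from cell (2,5)
  next x-line at t=0.8800, next y-line at t=0.4041; Δt_x=2.0000, Δt_y=1.1547
    y: enter (2,6) at t=0.4041 ← occupied
  → r_2 = 0.4041
beam 3: φ=-45°, α=105°
  dir = (cos 105°, sin 105°) = (-0.2588, 0.9659); from cell (2,5)
  next x-line at t=2.1637, next y-line at t=0.3623; Δt_x=3.8637, Δt_y=1.0353
    y: enter (2,6) at t=0.3623 ← occupied
  → r_3 = 0.3623
beam 4: φ=0°, α=150°
  dir = (cos 150°, sin 150°) = (-0.8660, 0.5000); from cell (2,5)
  next x-line at t=0.6466, next y-line at t=0.7000; Δt_x=1.1547, Δt_y=2.0000
    x: enter (1,5) at t=0.6466
    y: enter (1,6) at t=0.7000 ← occupied
  → r_4 = 0.7000
beam 5: φ=45°, α=195°
  dir = (cos 195°, sin 195°) = (-0.9659, -0.2588); from cell (2,5)
  next x-line at t=0.5798, next y-line at t=2.5114; Δt_x=1.0353, Δt_y=3.8637
    x: enter (1,5) at t=0.5798
    x: enter (0,5) at t=1.6150 ← occupied
  → r_5 = 1.6150
beam 6: φ=90°, α=240°
  dir = (cos 240°, sin 240°) = (-0.5000, -0.8660); from cell (2,5)
  next x-line at t=1.1200, next y-line at t=0.7506; Δt_x=2.0000, Δt_y=1.1547
    y: enter (2,4) at t=0.7506
    x: enter (1,4) at t=1.1200 ← occupied
  → r_6 = 1.1200
beam 7: φ=135°, α=285°
  dir = (cos 285°, sin 285°) = (0.2588, -0.9659); from cell (2,5)
  next x-line at t=1.7000, next y-line at t=0.6729; Δt_x=3.8637, Δt_y=1.0353
    y: enter (2,4) at t=0.6729
    x: enter (3,4) at t=1.7000
    y: enter (3,3) at t=1.7082
    y: enter (3,2) at t=2.7435
    y: enter (3,1) at t=3.7788
    y: enter (3,0) at t=4.8140 ← occupied
  → r_7 = 4.8140

ranges = [1.3523, 0.4041, 0.3623, 0.7000, 1.6150, 1.1200, 4.8140]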